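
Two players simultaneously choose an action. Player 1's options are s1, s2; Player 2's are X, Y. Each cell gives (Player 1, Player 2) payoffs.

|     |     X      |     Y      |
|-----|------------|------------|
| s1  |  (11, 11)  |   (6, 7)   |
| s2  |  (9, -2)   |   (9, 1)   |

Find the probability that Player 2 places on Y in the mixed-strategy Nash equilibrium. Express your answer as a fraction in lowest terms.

Player 2's mix q on X must make Player 1 indifferent between s1 and s2.
Player 1's payoff from s1: 11q + 6(1−q). From s2: 9q + 9(1−q).
Set equal: 2q = 3(1−q) → q = 3/5.
Probability on Y is 1 − 3/5 = 2/5.

2/5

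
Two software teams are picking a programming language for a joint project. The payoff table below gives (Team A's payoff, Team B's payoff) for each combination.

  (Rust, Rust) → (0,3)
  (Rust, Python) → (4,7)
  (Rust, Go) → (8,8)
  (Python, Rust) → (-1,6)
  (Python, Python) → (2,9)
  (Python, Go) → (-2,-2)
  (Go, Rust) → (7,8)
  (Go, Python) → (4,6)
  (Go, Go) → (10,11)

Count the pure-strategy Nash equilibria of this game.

Both Go: Team A gets 10 (best alternative 8); Team B gets 11 (best alternative 8). Neither deviates — NE.
Both Python is not a NE: Team A would switch to Rust (4 > 2).
No other cell survives both best-response checks, so there is 1 pure NE.

1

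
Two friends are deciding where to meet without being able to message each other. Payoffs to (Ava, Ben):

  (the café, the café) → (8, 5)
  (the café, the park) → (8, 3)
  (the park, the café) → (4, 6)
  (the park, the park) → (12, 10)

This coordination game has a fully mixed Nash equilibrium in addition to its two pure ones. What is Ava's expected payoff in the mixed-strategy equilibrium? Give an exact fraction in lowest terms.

8

Ben mixes with probability q on the café, chosen so Ava is indifferent: 8q + 8(1−q) = 4q + 12(1−q) gives q = 1/2.
Ava's expected payoff (from either row, since indifferent) is 8·1/2 + 8·1/2 = 8.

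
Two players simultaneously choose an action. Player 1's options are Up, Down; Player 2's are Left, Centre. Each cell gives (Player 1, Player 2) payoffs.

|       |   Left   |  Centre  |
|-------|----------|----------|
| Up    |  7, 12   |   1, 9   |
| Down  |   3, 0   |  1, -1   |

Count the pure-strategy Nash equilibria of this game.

1

(Up, Left): Player 1 gets 7 (best alternative 3); Player 2 gets 12 (best alternative 9). Neither deviates — NE.
(Down, Centre) is not a NE: Player 2 would switch to Left (0 > -1).
No other cell survives both best-response checks, so there is 1 pure NE.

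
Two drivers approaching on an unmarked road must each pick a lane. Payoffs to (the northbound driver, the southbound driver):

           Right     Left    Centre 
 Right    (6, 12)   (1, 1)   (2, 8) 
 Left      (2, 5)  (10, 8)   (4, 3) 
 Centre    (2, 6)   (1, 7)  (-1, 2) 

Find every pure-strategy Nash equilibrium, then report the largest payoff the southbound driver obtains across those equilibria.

Both Right is a pure NE (the northbound driver: 6 ≥ 2; the southbound driver: 12 ≥ 8). The southbound driver gets 12.
Both Left is a pure NE (the northbound driver: 10 ≥ 1; the southbound driver: 8 ≥ 5). The southbound driver gets 8.
Every other cell has a profitable deviation for at least one player. Highest of {12, 8} is 12.

12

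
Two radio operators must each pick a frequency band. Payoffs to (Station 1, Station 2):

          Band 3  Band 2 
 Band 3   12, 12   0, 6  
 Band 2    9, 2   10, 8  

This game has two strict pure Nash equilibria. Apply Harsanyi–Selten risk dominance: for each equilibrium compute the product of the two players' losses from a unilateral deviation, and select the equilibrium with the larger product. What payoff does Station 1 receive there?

At both Band 3: Station 1 loses 12 − 9 = 3 by deviating; Station 2 loses 12 − 6 = 6. Product = 3·6 = 18.
At both Band 2: Station 1 loses 10 − 0 = 10 by deviating; Station 2 loses 8 − 2 = 6. Product = 10·6 = 60.
60 > 18, so both Band 2 is risk-dominant. Station 1's payoff there is 10.

10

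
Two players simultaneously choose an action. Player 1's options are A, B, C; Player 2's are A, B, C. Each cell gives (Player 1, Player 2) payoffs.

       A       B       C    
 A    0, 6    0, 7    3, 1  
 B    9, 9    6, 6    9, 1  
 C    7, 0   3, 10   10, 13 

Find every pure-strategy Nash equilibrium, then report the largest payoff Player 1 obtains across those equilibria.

(B, A) is a pure NE (Player 1: 9 ≥ 7; Player 2: 9 ≥ 6). Player 1 gets 9.
Both C is a pure NE (Player 1: 10 ≥ 9; Player 2: 13 ≥ 10). Player 1 gets 10.
Every other cell has a profitable deviation for at least one player. Highest of {9, 10} is 10.

10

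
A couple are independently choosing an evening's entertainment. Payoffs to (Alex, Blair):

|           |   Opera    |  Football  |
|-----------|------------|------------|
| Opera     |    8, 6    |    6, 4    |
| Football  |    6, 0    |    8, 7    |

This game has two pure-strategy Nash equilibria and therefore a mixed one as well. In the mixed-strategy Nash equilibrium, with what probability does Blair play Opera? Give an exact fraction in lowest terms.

1/2

Blair's mix q on Opera must make Alex indifferent between Opera and Football.
Alex's payoff from Opera: 8q + 6(1−q). From Football: 6q + 8(1−q).
Set equal: 2q = 2(1−q) → q = 2/4 = 1/2.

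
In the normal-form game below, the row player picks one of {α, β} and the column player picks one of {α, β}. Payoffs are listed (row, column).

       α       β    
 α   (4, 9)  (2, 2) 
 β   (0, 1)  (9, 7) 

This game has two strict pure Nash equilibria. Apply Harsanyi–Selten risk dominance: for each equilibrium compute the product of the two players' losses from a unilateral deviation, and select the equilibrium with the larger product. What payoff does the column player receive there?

At both α: the row player loses 4 − 0 = 4 by deviating; the column player loses 9 − 2 = 7. Product = 4·7 = 28.
At both β: the row player loses 9 − 2 = 7 by deviating; the column player loses 7 − 1 = 6. Product = 7·6 = 42.
42 > 28, so both β is risk-dominant. The column player's payoff there is 7.

7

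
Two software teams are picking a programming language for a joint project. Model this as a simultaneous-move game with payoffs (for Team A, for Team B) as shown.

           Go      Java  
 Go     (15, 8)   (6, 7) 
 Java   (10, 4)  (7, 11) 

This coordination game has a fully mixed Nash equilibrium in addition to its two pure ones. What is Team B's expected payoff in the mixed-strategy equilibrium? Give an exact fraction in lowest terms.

15/2

Team A mixes with probability p on Go, chosen so Team B is indifferent: 8p + 4(1−p) = 7p + 11(1−p) gives p = 7/8.
Team B's expected payoff is 8·7/8 + 4·1/8 = 15/2.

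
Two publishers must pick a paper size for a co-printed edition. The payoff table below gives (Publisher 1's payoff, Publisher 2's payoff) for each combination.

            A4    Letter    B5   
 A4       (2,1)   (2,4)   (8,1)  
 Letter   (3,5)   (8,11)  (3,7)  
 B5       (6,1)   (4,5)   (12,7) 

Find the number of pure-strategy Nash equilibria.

Both Letter: Publisher 1 gets 8 (best alternative 4); Publisher 2 gets 11 (best alternative 7). Neither deviates — NE.
Both B5: Publisher 1 gets 12 (best alternative 8); Publisher 2 gets 7 (best alternative 5). Neither deviates — NE.
Both A4 is not a NE: Publisher 1 would switch to B5 (6 > 2).
No other cell survives both best-response checks, so there are 2 pure NE.

2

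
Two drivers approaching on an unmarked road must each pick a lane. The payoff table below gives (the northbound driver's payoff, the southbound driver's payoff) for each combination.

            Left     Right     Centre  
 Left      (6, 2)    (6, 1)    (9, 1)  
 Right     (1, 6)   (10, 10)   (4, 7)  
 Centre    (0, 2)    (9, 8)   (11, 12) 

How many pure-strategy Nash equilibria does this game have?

3

Both Left: the northbound driver gets 6 (best alternative 1); the southbound driver gets 2 (best alternative 1). Neither deviates — NE.
Both Right: the northbound driver gets 10 (best alternative 9); the southbound driver gets 10 (best alternative 7). Neither deviates — NE.
Both Centre: the northbound driver gets 11 (best alternative 9); the southbound driver gets 12 (best alternative 8). Neither deviates — NE.
(Left, Right) is not a NE: the northbound driver would switch to Right (10 > 6).
No other cell survives both best-response checks, so there are 3 pure NE.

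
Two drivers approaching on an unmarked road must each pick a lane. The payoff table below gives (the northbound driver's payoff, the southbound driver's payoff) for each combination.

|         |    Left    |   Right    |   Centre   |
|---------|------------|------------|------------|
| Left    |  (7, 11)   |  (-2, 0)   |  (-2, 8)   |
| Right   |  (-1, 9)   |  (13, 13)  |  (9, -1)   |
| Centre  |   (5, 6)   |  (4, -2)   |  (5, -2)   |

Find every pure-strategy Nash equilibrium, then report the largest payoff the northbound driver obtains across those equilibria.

13

Both Left is a pure NE (the northbound driver: 7 ≥ 5; the southbound driver: 11 ≥ 8). The northbound driver gets 7.
Both Right is a pure NE (the northbound driver: 13 ≥ 4; the southbound driver: 13 ≥ 9). The northbound driver gets 13.
Every other cell has a profitable deviation for at least one player. Highest of {7, 13} is 13.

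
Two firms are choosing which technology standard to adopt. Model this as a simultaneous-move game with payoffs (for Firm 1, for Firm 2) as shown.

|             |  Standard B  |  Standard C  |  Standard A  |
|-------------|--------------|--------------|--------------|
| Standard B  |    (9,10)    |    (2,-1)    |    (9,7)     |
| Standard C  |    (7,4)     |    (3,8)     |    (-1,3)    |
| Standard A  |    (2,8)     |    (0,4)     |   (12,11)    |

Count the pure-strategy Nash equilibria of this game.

3

Both Standard B: Firm 1 gets 9 (best alternative 7); Firm 2 gets 10 (best alternative 7). Neither deviates — NE.
Both Standard C: Firm 1 gets 3 (best alternative 2); Firm 2 gets 8 (best alternative 4). Neither deviates — NE.
Both Standard A: Firm 1 gets 12 (best alternative 9); Firm 2 gets 11 (best alternative 8). Neither deviates — NE.
(Standard A, Standard C) is not a NE: Firm 1 would switch to Standard C (3 > 0).
No other cell survives both best-response checks, so there are 3 pure NE.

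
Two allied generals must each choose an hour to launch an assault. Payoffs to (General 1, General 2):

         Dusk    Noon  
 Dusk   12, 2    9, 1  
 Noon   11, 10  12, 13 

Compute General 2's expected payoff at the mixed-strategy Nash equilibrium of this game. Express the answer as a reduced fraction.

4

General 1 mixes with probability p on Dusk, chosen so General 2 is indifferent: 2p + 10(1−p) = 1p + 13(1−p) gives p = 3/4.
General 2's expected payoff is 2·3/4 + 10·1/4 = 4.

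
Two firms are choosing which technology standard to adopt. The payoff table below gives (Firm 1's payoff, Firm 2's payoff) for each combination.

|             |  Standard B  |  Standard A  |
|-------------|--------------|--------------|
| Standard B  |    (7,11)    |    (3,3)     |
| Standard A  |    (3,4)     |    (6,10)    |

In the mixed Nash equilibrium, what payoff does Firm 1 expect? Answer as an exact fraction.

Firm 2 mixes with probability q on Standard B, chosen so Firm 1 is indifferent: 7q + 3(1−q) = 3q + 6(1−q) gives q = 3/7.
Firm 1's expected payoff (from either row, since indifferent) is 7·3/7 + 3·4/7 = 33/7.

33/7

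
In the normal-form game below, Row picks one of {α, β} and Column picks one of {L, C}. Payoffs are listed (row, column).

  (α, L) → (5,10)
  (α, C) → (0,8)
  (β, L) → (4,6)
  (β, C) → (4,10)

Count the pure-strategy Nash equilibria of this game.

2

(α, L): Row gets 5 (best alternative 4); Column gets 10 (best alternative 8). Neither deviates — NE.
(β, C): Row gets 4 (best alternative 0); Column gets 10 (best alternative 6). Neither deviates — NE.
(α, C) is not a NE: Row would switch to β (4 > 0).
No other cell survives both best-response checks, so there are 2 pure NE.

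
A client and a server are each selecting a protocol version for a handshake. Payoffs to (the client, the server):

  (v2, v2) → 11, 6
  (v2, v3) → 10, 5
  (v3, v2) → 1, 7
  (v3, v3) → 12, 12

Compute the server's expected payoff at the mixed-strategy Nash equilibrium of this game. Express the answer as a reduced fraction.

The client mixes with probability p on v2, chosen so the server is indifferent: 6p + 7(1−p) = 5p + 12(1−p) gives p = 5/6.
The server's expected payoff is 6·5/6 + 7·1/6 = 37/6.

37/6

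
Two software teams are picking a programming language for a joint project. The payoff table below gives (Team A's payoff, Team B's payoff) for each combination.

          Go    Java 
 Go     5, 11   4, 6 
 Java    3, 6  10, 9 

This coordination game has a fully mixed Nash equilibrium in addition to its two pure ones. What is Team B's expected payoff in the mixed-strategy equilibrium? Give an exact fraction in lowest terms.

63/8

Team A mixes with probability p on Go, chosen so Team B is indifferent: 11p + 6(1−p) = 6p + 9(1−p) gives p = 3/8.
Team B's expected payoff is 11·3/8 + 6·5/8 = 63/8.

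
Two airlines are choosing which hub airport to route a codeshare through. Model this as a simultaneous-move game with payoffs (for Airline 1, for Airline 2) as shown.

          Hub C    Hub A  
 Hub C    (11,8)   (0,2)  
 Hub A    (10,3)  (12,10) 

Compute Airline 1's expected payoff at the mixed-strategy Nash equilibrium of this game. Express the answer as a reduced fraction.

132/13

Airline 2 mixes with probability q on Hub C, chosen so Airline 1 is indifferent: 11q + 0(1−q) = 10q + 12(1−q) gives q = 12/13.
Airline 1's expected payoff (from either row, since indifferent) is 11·12/13 + 0·1/13 = 132/13.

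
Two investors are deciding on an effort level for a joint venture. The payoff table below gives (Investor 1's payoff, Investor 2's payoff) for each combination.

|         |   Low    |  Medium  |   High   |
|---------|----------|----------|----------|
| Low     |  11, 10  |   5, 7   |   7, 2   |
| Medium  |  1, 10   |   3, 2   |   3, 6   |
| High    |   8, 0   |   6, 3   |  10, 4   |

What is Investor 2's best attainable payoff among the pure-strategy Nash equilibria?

10

Both Low is a pure NE (Investor 1: 11 ≥ 8; Investor 2: 10 ≥ 7). Investor 2 gets 10.
Both High is a pure NE (Investor 1: 10 ≥ 7; Investor 2: 4 ≥ 3). Investor 2 gets 4.
Every other cell has a profitable deviation for at least one player. Highest of {10, 4} is 10.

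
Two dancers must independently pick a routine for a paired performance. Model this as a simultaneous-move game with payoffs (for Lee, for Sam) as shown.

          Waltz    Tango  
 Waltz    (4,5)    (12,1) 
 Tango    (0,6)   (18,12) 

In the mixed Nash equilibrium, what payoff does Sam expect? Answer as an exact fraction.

Lee mixes with probability p on Waltz, chosen so Sam is indifferent: 5p + 6(1−p) = 1p + 12(1−p) gives p = 3/5.
Sam's expected payoff is 5·3/5 + 6·2/5 = 27/5.

27/5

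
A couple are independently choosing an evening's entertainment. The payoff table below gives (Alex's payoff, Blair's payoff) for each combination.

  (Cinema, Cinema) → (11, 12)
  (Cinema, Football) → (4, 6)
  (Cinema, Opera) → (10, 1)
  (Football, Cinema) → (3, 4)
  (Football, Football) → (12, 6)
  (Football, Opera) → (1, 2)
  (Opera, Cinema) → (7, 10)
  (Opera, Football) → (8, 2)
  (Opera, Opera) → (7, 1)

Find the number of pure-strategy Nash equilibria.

Both Cinema: Alex gets 11 (best alternative 7); Blair gets 12 (best alternative 6). Neither deviates — NE.
Both Football: Alex gets 12 (best alternative 8); Blair gets 6 (best alternative 4). Neither deviates — NE.
Both Opera is not a NE: Alex would switch to Cinema (10 > 7).
No other cell survives both best-response checks, so there are 2 pure NE.

2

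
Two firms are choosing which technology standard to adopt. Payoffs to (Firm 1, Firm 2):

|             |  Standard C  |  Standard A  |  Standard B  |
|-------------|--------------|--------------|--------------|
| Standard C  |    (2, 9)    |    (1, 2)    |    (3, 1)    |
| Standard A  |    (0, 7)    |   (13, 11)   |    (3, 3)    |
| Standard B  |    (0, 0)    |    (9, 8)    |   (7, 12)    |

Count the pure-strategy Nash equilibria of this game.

Both Standard C: Firm 1 gets 2 (best alternative 0); Firm 2 gets 9 (best alternative 2). Neither deviates — NE.
Both Standard A: Firm 1 gets 13 (best alternative 9); Firm 2 gets 11 (best alternative 7). Neither deviates — NE.
Both Standard B: Firm 1 gets 7 (best alternative 3); Firm 2 gets 12 (best alternative 8). Neither deviates — NE.
(Standard C, Standard B) is not a NE: Firm 1 would switch to Standard B (7 > 3).
No other cell survives both best-response checks, so there are 3 pure NE.

3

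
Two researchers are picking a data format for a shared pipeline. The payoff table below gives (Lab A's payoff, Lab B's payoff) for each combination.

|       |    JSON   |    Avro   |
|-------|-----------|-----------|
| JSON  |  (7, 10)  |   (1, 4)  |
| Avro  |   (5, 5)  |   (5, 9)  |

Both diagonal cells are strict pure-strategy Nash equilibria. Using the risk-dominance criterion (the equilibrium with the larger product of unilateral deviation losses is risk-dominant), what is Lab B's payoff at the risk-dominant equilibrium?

9

At both JSON: Lab A loses 7 − 5 = 2 by deviating; Lab B loses 10 − 4 = 6. Product = 2·6 = 12.
At both Avro: Lab A loses 5 − 1 = 4 by deviating; Lab B loses 9 − 5 = 4. Product = 4·4 = 16.
16 > 12, so both Avro is risk-dominant. Lab B's payoff there is 9.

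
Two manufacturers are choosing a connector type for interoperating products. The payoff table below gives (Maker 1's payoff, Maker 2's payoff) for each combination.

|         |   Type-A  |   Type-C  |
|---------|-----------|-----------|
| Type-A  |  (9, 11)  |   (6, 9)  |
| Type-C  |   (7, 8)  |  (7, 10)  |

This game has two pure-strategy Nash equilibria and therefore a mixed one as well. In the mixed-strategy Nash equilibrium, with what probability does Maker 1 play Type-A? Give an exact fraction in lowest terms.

Maker 1's mix p on Type-A must make Maker 2 indifferent between Type-A and Type-C.
Maker 2's payoff from Type-A: 11p + 8(1−p). From Type-C: 9p + 10(1−p).
Set equal: 2p = 2(1−p) → p = 2/4 = 1/2.

1/2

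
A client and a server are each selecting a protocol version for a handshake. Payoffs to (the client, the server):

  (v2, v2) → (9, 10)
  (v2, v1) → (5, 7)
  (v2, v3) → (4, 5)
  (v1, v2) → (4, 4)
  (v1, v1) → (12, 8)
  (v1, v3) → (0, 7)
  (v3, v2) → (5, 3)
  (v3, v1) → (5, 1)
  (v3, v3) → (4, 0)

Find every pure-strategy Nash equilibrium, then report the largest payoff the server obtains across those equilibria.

10

Both v2 is a pure NE (the client: 9 ≥ 5; the server: 10 ≥ 7). The server gets 10.
Both v1 is a pure NE (the client: 12 ≥ 5; the server: 8 ≥ 7). The server gets 8.
Every other cell has a profitable deviation for at least one player. Highest of {10, 8} is 10.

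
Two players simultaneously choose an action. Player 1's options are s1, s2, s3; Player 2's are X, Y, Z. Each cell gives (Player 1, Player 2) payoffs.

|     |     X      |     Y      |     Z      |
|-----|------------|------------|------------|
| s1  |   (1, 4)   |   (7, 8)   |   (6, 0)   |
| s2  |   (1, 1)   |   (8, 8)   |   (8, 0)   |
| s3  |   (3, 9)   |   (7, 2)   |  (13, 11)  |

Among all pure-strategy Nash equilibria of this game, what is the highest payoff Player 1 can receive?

(s2, Y) is a pure NE (Player 1: 8 ≥ 7; Player 2: 8 ≥ 1). Player 1 gets 8.
(s3, Z) is a pure NE (Player 1: 13 ≥ 8; Player 2: 11 ≥ 9). Player 1 gets 13.
Every other cell has a profitable deviation for at least one player. Highest of {8, 13} is 13.

13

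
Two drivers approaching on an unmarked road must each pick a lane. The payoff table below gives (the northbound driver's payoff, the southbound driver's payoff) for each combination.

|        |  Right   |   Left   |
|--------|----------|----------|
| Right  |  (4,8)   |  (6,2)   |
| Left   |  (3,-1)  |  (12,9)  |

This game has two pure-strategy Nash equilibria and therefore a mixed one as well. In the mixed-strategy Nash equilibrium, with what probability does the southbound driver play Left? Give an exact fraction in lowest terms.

1/7

The southbound driver's mix q on Right must make the northbound driver indifferent between Right and Left.
The northbound driver's payoff from Right: 4q + 6(1−q). From Left: 3q + 12(1−q).
Set equal: 1q = 6(1−q) → q = 6/7.
Probability on Left is 1 − 6/7 = 1/7.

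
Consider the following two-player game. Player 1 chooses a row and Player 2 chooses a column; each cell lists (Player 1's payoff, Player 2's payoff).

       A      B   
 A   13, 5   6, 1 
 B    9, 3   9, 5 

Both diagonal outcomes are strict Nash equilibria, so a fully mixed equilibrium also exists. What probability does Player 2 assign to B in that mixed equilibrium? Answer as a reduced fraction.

4/7

Player 2's mix q on A must make Player 1 indifferent between A and B.
Player 1's payoff from A: 13q + 6(1−q). From B: 9q + 9(1−q).
Set equal: 4q = 3(1−q) → q = 3/7.
Probability on B is 1 − 3/7 = 4/7.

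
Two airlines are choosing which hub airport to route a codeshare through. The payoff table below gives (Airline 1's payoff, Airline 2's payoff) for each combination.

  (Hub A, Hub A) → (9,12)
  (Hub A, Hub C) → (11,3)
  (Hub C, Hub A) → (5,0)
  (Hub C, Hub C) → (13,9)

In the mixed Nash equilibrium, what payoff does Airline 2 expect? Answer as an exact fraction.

Airline 1 mixes with probability p on Hub A, chosen so Airline 2 is indifferent: 12p + 0(1−p) = 3p + 9(1−p) gives p = 1/2.
Airline 2's expected payoff is 12·1/2 + 0·1/2 = 6.

6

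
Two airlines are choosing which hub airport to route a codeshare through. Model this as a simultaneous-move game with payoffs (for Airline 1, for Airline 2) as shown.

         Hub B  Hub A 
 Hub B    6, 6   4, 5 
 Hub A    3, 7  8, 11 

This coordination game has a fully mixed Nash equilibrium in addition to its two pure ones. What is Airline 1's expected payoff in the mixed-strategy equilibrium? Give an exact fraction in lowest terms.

Airline 2 mixes with probability q on Hub B, chosen so Airline 1 is indifferent: 6q + 4(1−q) = 3q + 8(1−q) gives q = 4/7.
Airline 1's expected payoff (from either row, since indifferent) is 6·4/7 + 4·3/7 = 36/7.

36/7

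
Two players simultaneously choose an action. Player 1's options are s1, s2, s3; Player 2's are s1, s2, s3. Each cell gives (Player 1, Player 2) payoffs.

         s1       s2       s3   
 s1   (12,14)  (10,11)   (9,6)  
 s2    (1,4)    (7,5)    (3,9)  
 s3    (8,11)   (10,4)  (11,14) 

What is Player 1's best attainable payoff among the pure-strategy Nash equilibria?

Both s1 is a pure NE (Player 1: 12 ≥ 8; Player 2: 14 ≥ 11). Player 1 gets 12.
Both s3 is a pure NE (Player 1: 11 ≥ 9; Player 2: 14 ≥ 11). Player 1 gets 11.
Every other cell has a profitable deviation for at least one player. Highest of {12, 11} is 12.

12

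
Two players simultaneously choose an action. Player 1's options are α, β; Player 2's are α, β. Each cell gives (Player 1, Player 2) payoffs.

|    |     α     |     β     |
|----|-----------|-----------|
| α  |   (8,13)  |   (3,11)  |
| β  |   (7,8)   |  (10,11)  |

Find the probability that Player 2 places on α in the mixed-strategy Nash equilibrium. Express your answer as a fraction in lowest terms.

7/8

Player 2's mix q on α must make Player 1 indifferent between α and β.
Player 1's payoff from α: 8q + 3(1−q). From β: 7q + 10(1−q).
Set equal: 1q = 7(1−q) → q = 7/8.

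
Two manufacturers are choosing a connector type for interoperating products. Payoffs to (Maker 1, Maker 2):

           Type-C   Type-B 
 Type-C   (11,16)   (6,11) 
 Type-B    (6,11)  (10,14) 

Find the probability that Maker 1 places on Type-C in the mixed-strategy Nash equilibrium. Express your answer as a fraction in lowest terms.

3/8

Maker 1's mix p on Type-C must make Maker 2 indifferent between Type-C and Type-B.
Maker 2's payoff from Type-C: 16p + 11(1−p). From Type-B: 11p + 14(1−p).
Set equal: 5p = 3(1−p) → p = 3/8.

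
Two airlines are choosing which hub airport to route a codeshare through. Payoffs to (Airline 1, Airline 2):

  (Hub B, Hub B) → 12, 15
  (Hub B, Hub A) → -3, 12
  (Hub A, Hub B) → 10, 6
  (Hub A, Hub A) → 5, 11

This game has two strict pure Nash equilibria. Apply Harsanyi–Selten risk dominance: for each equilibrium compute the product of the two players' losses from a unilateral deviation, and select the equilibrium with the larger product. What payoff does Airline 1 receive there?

5

At both Hub B: Airline 1 loses 12 − 10 = 2 by deviating; Airline 2 loses 15 − 12 = 3. Product = 2·3 = 6.
At both Hub A: Airline 1 loses 5 − (-3) = 8 by deviating; Airline 2 loses 11 − 6 = 5. Product = 8·5 = 40.
40 > 6, so both Hub A is risk-dominant. Airline 1's payoff there is 5.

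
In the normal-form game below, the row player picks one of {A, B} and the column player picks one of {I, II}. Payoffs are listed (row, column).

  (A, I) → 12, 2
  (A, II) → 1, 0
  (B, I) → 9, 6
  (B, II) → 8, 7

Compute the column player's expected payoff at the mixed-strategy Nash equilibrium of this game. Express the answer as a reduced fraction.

14/3

The row player mixes with probability p on A, chosen so the column player is indifferent: 2p + 6(1−p) = 0p + 7(1−p) gives p = 1/3.
The column player's expected payoff is 2·1/3 + 6·2/3 = 14/3.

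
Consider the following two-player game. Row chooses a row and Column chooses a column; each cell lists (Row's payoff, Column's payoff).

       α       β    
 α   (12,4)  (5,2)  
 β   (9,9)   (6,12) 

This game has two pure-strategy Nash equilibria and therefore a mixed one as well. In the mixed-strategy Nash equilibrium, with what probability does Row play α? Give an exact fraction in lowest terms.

Row's mix p on α must make Column indifferent between α and β.
Column's payoff from α: 4p + 9(1−p). From β: 2p + 12(1−p).
Set equal: 2p = 3(1−p) → p = 3/5.

3/5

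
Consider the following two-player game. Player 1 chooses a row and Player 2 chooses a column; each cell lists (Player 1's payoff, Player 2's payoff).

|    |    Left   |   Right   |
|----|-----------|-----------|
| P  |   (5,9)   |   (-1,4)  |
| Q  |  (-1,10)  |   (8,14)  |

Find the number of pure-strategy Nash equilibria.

(P, Left): Player 1 gets 5 (best alternative -1); Player 2 gets 9 (best alternative 4). Neither deviates — NE.
(Q, Right): Player 1 gets 8 (best alternative -1); Player 2 gets 14 (best alternative 10). Neither deviates — NE.
(P, Right) is not a NE: Player 1 would switch to Q (8 > -1).
No other cell survives both best-response checks, so there are 2 pure NE.

2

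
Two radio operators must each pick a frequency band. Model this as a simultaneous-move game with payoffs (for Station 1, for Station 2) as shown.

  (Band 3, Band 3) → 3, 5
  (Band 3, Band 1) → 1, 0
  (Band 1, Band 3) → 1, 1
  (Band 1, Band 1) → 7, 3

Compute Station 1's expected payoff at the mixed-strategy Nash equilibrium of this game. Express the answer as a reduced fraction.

Station 2 mixes with probability q on Band 3, chosen so Station 1 is indifferent: 3q + 1(1−q) = 1q + 7(1−q) gives q = 3/4.
Station 1's expected payoff (from either row, since indifferent) is 3·3/4 + 1·1/4 = 5/2.

5/2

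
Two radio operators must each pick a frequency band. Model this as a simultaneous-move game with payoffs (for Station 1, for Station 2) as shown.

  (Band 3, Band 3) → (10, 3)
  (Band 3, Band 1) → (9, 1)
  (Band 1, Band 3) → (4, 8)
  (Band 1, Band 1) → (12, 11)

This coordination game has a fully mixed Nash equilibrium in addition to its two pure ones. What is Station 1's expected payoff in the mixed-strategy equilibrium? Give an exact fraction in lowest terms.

28/3

Station 2 mixes with probability q on Band 3, chosen so Station 1 is indifferent: 10q + 9(1−q) = 4q + 12(1−q) gives q = 1/3.
Station 1's expected payoff (from either row, since indifferent) is 10·1/3 + 9·2/3 = 28/3.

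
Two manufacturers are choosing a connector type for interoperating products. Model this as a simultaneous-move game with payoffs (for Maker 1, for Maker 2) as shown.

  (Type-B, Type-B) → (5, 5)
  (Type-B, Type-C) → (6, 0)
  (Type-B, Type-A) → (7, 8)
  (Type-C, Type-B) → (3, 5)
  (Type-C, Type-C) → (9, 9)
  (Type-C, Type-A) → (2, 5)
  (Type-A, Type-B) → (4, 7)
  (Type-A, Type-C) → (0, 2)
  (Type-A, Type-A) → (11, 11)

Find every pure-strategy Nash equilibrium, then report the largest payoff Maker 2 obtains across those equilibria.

11

Both Type-C is a pure NE (Maker 1: 9 ≥ 6; Maker 2: 9 ≥ 5). Maker 2 gets 9.
Both Type-A is a pure NE (Maker 1: 11 ≥ 7; Maker 2: 11 ≥ 7). Maker 2 gets 11.
Every other cell has a profitable deviation for at least one player. Highest of {9, 11} is 11.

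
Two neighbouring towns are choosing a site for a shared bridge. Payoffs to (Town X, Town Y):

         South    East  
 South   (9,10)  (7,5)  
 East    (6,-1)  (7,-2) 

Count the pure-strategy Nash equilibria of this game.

Both South: Town X gets 9 (best alternative 6); Town Y gets 10 (best alternative 5). Neither deviates — NE.
Both East is not a NE: Town Y would switch to South (-1 > -2).
No other cell survives both best-response checks, so there is 1 pure NE.

1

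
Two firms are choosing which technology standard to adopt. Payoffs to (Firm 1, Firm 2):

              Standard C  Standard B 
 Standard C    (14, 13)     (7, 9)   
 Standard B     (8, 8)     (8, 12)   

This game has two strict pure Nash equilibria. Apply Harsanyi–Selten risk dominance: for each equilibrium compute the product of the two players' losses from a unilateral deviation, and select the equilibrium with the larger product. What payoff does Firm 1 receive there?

14

At both Standard C: Firm 1 loses 14 − 8 = 6 by deviating; Firm 2 loses 13 − 9 = 4. Product = 6·4 = 24.
At both Standard B: Firm 1 loses 8 − 7 = 1 by deviating; Firm 2 loses 12 − 8 = 4. Product = 1·4 = 4.
24 > 4, so both Standard C is risk-dominant. Firm 1's payoff there is 14.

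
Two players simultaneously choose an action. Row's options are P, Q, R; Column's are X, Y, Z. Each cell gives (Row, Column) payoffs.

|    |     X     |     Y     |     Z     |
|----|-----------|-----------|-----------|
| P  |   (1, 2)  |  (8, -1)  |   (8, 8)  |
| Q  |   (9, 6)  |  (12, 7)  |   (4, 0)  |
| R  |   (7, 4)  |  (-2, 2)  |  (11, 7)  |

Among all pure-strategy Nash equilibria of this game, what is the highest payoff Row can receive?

12

(Q, Y) is a pure NE (Row: 12 ≥ 8; Column: 7 ≥ 6). Row gets 12.
(R, Z) is a pure NE (Row: 11 ≥ 8; Column: 7 ≥ 4). Row gets 11.
Every other cell has a profitable deviation for at least one player. Highest of {12, 11} is 12.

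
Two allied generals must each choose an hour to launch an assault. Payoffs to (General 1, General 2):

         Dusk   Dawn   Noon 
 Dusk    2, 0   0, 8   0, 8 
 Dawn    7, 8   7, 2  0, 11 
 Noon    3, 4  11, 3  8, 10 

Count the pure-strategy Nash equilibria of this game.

Both Noon: General 1 gets 8 (best alternative 0); General 2 gets 10 (best alternative 4). Neither deviates — NE.
Both Dawn is not a NE: General 1 would switch to Noon (11 > 7).
No other cell survives both best-response checks, so there is 1 pure NE.

1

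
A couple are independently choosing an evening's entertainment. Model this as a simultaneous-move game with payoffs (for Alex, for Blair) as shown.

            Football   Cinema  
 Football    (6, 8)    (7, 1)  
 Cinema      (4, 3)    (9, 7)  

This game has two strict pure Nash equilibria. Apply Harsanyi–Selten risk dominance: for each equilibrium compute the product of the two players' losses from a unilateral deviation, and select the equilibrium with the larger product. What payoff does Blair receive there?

8

At both Football: Alex loses 6 − 4 = 2 by deviating; Blair loses 8 − 1 = 7. Product = 2·7 = 14.
At both Cinema: Alex loses 9 − 7 = 2 by deviating; Blair loses 7 − 3 = 4. Product = 2·4 = 8.
14 > 8, so both Football is risk-dominant. Blair's payoff there is 8.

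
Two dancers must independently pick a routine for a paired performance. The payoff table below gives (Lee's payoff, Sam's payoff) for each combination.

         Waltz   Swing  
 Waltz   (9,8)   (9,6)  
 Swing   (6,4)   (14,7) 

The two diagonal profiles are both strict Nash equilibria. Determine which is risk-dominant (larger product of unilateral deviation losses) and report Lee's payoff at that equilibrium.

14

At both Waltz: Lee loses 9 − 6 = 3 by deviating; Sam loses 8 − 6 = 2. Product = 3·2 = 6.
At both Swing: Lee loses 14 − 9 = 5 by deviating; Sam loses 7 − 4 = 3. Product = 5·3 = 15.
15 > 6, so both Swing is risk-dominant. Lee's payoff there is 14.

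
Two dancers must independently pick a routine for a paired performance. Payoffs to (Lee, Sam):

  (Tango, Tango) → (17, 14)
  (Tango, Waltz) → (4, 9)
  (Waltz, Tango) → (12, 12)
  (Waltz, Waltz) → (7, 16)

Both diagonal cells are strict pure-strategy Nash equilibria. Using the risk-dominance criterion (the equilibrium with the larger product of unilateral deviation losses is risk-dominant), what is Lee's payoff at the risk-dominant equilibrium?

At both Tango: Lee loses 17 − 12 = 5 by deviating; Sam loses 14 − 9 = 5. Product = 5·5 = 25.
At both Waltz: Lee loses 7 − 4 = 3 by deviating; Sam loses 16 − 12 = 4. Product = 3·4 = 12.
25 > 12, so both Tango is risk-dominant. Lee's payoff there is 17.

17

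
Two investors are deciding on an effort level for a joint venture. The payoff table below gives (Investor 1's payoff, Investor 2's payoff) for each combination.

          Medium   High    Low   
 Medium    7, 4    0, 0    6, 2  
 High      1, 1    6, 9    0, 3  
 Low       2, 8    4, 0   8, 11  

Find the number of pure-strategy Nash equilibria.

3

Both Medium: Investor 1 gets 7 (best alternative 2); Investor 2 gets 4 (best alternative 2). Neither deviates — NE.
Both High: Investor 1 gets 6 (best alternative 4); Investor 2 gets 9 (best alternative 3). Neither deviates — NE.
Both Low: Investor 1 gets 8 (best alternative 6); Investor 2 gets 11 (best alternative 8). Neither deviates — NE.
(High, Medium) is not a NE: Investor 1 would switch to Medium (7 > 1).
No other cell survives both best-response checks, so there are 3 pure NE.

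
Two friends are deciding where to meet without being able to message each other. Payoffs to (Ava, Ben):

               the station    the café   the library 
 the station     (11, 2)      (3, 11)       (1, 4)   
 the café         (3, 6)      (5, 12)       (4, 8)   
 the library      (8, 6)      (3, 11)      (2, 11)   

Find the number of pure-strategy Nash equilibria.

Both the café: Ava gets 5 (best alternative 3); Ben gets 12 (best alternative 8). Neither deviates — NE.
Both the library is not a NE: Ava would switch to the café (4 > 2).
No other cell survives both best-response checks, so there is 1 pure NE.

1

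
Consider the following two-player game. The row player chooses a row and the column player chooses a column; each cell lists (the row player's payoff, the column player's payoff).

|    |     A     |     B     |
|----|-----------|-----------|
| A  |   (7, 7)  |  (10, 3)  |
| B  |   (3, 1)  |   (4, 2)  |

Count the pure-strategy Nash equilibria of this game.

Both A: the row player gets 7 (best alternative 3); the column player gets 7 (best alternative 3). Neither deviates — NE.
Both B is not a NE: the row player would switch to A (10 > 4).
No other cell survives both best-response checks, so there is 1 pure NE.

1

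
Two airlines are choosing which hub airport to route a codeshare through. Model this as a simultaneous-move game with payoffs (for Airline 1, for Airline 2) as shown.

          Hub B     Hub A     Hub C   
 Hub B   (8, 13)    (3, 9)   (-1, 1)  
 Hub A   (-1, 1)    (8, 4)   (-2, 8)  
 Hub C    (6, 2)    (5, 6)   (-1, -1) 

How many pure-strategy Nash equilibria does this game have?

Both Hub B: Airline 1 gets 8 (best alternative 6); Airline 2 gets 13 (best alternative 9). Neither deviates — NE.
Both Hub A is not a NE: Airline 2 would switch to Hub C (8 > 4).
No other cell survives both best-response checks, so there is 1 pure NE.

1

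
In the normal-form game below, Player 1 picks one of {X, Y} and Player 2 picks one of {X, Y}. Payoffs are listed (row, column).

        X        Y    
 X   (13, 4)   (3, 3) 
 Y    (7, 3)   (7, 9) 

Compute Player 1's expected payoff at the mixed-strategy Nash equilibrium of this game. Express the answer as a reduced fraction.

7

Player 2 mixes with probability q on X, chosen so Player 1 is indifferent: 13q + 3(1−q) = 7q + 7(1−q) gives q = 2/5.
Player 1's expected payoff (from either row, since indifferent) is 13·2/5 + 3·3/5 = 7.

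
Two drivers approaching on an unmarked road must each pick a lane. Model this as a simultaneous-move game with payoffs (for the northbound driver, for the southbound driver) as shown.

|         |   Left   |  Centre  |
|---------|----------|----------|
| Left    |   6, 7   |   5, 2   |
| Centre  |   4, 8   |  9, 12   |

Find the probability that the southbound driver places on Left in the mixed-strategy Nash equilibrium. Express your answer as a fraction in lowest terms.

2/3

The southbound driver's mix q on Left must make the northbound driver indifferent between Left and Centre.
The northbound driver's payoff from Left: 6q + 5(1−q). From Centre: 4q + 9(1−q).
Set equal: 2q = 4(1−q) → q = 4/6 = 2/3.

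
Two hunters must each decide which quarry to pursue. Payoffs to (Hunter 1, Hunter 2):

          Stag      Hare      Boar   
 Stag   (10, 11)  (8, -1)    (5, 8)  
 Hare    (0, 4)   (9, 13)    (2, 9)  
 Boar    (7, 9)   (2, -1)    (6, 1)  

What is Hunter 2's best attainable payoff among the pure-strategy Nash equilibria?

13

Both Stag is a pure NE (Hunter 1: 10 ≥ 7; Hunter 2: 11 ≥ 8). Hunter 2 gets 11.
Both Hare is a pure NE (Hunter 1: 9 ≥ 8; Hunter 2: 13 ≥ 9). Hunter 2 gets 13.
Every other cell has a profitable deviation for at least one player. Highest of {11, 13} is 13.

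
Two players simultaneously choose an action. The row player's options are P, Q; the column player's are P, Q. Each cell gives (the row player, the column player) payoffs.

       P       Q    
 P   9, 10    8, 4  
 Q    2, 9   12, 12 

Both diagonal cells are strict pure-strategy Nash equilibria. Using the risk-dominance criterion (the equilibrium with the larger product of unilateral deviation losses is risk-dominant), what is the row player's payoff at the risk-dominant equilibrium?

At both P: the row player loses 9 − 2 = 7 by deviating; the column player loses 10 − 4 = 6. Product = 7·6 = 42.
At both Q: the row player loses 12 − 8 = 4 by deviating; the column player loses 12 − 9 = 3. Product = 4·3 = 12.
42 > 12, so both P is risk-dominant. The row player's payoff there is 9.

9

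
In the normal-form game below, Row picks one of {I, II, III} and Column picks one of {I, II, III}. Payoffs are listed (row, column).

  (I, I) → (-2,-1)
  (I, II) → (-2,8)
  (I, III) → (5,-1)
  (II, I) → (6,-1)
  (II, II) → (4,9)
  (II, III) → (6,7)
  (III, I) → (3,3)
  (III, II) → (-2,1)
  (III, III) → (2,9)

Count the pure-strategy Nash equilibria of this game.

1

Both II: Row gets 4 (best alternative -2); Column gets 9 (best alternative 7). Neither deviates — NE.
Both I is not a NE: Row would switch to II (6 > -2).
No other cell survives both best-response checks, so there is 1 pure NE.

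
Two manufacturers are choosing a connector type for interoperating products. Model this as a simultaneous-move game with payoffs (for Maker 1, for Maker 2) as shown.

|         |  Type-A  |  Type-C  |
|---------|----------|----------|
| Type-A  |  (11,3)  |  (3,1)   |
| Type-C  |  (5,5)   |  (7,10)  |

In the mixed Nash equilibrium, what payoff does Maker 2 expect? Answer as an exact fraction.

25/7

Maker 1 mixes with probability p on Type-A, chosen so Maker 2 is indifferent: 3p + 5(1−p) = 1p + 10(1−p) gives p = 5/7.
Maker 2's expected payoff is 3·5/7 + 5·2/7 = 25/7.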